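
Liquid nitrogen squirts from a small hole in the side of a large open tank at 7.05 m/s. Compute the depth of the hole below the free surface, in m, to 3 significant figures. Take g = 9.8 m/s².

h = 2.54 m

Torricelli: v = √(2gh), so h = v²/(2g).
h = 7.05²/(2·9.8) = 49.7/19.60 = 2.54 m.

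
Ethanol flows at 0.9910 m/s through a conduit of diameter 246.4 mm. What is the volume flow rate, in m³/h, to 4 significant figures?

Q ≈ 170.1 m³/h

Q = A·v = 0.04768 m² × 0.9910 m/s = 0.04725 m³/s.
Converting: 0.04725 m³/s × 3600 = 170.1 m³/h.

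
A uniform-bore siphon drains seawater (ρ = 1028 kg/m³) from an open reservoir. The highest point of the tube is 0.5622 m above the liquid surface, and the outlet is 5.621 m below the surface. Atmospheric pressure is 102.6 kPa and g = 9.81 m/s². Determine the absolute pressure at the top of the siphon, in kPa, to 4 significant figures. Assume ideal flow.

Bernoulli surface→outlet gives ½v² = g·h_out, so v = √(2·9.81·5.621) = 10.50 m/s.
With constant cross-section the crest speed equals v; applying Bernoulli from the surface up to the crest, P_top = P_atm − ½ρv² − ρg·h_top.
P_top = 102600 − ½·1028·10.50² − 1028·9.81·0.5622 = 40240 Pa.

40.24 kPa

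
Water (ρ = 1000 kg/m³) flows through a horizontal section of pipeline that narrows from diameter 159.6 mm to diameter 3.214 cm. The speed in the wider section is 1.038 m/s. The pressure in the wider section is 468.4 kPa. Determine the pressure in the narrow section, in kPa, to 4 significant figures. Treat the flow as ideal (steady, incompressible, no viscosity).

Continuity gives A₁v₁ = A₂v₂, so v₂ = (200.1 cm²)/(8.113 cm²) × 1.038 m/s = 25.60 m/s.
With no height change, Bernoulli's equation is P₁ + ½ρv₁² = P₂ + ½ρv₂².
P₂ = P₁ − ½ρ(v₂² − v₁²) = 468400 − ½·1000·(25.60² − 1.038²) = 468400 − 327000 = 141400 Pa.

P₂ ≈ 141.4 kPa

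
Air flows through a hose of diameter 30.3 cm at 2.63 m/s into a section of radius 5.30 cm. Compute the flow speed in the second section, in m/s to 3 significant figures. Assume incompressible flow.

The volume flow rate is constant, so v₂ = (A₁/A₂)v₁ = (721/88.2)·2.63 = 21.5 m/s.

21.5 m/s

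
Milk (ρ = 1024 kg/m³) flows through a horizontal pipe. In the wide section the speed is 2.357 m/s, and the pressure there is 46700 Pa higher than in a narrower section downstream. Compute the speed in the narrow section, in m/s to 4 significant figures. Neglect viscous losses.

Horizontal Bernoulli: P₁ + ½ρv₁² = P₂ + ½ρv₂², so v₂² = v₁² + 2(P₁ − P₂)/ρ.
v₂ = √(2.357² + 2·46700/1024) = √(5.555 + 91.21) = 9.837 m/s.

9.837 m/s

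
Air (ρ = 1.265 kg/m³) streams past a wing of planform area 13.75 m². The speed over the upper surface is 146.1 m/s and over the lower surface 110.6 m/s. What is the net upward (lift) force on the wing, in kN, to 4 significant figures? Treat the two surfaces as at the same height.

F ≈ 79.25 kN

From P + ½ρv² = const at equal height, P_low − P_up = ½ρ(v_up² − v_low²).
ΔP = ½·1.265·(146.1² − 110.6²) = 5764 Pa.
Lift = ΔP · A = 5764 × 13.75 = 79250 N.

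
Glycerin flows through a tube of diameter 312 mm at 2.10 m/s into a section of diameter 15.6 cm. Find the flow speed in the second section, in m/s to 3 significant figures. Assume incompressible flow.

Continuity gives A₁v₁ = A₂v₂, so v₂ = (765 cm²)/(191 cm²) × 2.10 m/s = 8.40 m/s.

v₂ ≈ 8.40 m/s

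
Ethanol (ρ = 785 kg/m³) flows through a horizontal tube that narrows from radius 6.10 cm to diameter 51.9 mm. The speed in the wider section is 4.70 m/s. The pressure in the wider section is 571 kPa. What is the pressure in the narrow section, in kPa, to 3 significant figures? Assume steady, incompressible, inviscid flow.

P₂ = 315 kPa

The volume flow rate is constant, so v₂ = (A₁/A₂)v₁ = (117/21.2)·4.70 = 26.0 m/s.
The pipe is horizontal, so Bernoulli reduces to P₁ + ½ρv₁² = P₂ + ½ρv₂².
P₂ = P₁ − ½ρ(v₂² − v₁²) = 571000 − ½·785·(26.0² − 4.70²) = 571000 − 256000 = 315000 Pa.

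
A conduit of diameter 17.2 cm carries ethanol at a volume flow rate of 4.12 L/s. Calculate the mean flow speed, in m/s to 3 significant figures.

Q = 4.12 L/s = 0.00412 m³/s.
v = Q/A = 0.00412 / 0.0232 = 0.177 m/s.

v = 0.177 m/s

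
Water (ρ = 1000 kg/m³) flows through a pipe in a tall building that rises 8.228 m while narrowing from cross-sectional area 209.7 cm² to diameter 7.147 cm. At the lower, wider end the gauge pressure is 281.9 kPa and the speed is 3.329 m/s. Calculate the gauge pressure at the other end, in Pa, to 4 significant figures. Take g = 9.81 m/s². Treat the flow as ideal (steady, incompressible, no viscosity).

55330 Pa

Mass conservation (A₁v₁ = A₂v₂) gives v₂ = 3.329 × 209.7/40.12 = 17.40 m/s.
Applying Bernoulli between the two ends and solving for P₂: P₂ = P₁ + ½ρ(v₁² − v₂²) − ρgΔh.
P₂ = 281900 + ½·1000·(3.329² − 17.40²) − 1000·9.81·(+8.228) = 281900 + (-145900) − (80720) = 55330 Pa.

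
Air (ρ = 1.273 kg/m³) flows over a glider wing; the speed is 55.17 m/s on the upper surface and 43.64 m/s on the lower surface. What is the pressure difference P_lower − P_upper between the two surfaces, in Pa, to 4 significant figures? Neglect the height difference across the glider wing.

ΔP ≈ 725.2 Pa

With negligible Δh, P + ½ρv² is constant, so P_low − P_up = ½ρ(v_up² − v_low²).
ΔP = ½·1.273·(55.17² − 43.64²) = 725.2 Pa.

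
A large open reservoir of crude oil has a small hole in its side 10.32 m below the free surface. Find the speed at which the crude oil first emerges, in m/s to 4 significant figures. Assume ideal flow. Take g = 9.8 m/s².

The surface is effectively still and both ends are open, so ½v² = gh and v = √(2·9.8·10.32) = 14.22 m/s.

v ≈ 14.22 m/s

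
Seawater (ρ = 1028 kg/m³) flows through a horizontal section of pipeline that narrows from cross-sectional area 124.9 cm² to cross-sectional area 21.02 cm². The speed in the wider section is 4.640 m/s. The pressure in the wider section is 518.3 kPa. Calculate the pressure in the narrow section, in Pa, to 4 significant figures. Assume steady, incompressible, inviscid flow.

138700 Pa

Continuity gives A₁v₁ = A₂v₂, so v₂ = (124.9 cm²)/(21.02 cm²) × 4.640 m/s = 27.57 m/s.
The pipe is horizontal, so Bernoulli reduces to P₁ + ½ρv₁² = P₂ + ½ρv₂².
P₂ = P₁ − ½ρ(v₂² − v₁²) = 518300 − ½·1028·(27.57² − 4.640²) = 518300 − 379600 = 138700 Pa.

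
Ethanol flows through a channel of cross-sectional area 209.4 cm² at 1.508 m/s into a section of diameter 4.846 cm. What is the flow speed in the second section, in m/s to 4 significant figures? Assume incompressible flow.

v₂ = 17.12 m/s

Continuity gives A₁v₁ = A₂v₂, so v₂ = (209.4 cm²)/(18.44 cm²) × 1.508 m/s = 17.12 m/s.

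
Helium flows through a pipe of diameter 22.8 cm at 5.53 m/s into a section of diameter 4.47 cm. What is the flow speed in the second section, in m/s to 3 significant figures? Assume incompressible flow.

v₂ = 144 m/s

Continuity gives A₁v₁ = A₂v₂, so v₂ = (408 cm²)/(15.7 cm²) × 5.53 m/s = 144 m/s.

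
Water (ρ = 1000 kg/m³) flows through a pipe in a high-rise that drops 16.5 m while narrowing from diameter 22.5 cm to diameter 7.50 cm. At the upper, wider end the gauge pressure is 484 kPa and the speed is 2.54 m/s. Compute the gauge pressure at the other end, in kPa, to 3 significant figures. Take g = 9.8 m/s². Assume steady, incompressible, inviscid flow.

388 kPa

The volume flow rate is constant, so v₂ = (A₁/A₂)v₁ = (398/44.2)·2.54 = 22.9 m/s.
Applying Bernoulli between the two ends and solving for P₂: P₂ = P₁ + ½ρ(v₁² − v₂²) − ρgΔh.
P₂ = 484000 + ½·1000·(2.54² − 22.9²) − 1000·9.8·(−16.5) = 484000 + (-258000) − (-162000) = 388000 Pa.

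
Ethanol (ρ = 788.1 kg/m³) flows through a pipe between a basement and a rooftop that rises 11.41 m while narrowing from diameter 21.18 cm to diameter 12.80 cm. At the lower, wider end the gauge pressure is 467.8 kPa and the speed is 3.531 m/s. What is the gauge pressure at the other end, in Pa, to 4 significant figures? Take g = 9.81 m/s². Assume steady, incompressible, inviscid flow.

The volume flow rate is constant, so v₂ = (A₁/A₂)v₁ = (352.3/128.7)·3.531 = 9.668 m/s.
Bernoulli: P₁ + ½ρv₁² + ρg h₁ = P₂ + ½ρv₂² + ρg h₂, so P₂ = P₁ + ½ρ(v₁² − v₂²) − ρg(h₂ − h₁).
P₂ = 467800 + ½·788.1·(3.531² − 9.668²) − 788.1·9.81·(+11.41) = 467800 + (-31920) − (88210) = 347700 Pa.

P₂ = 347700 Pa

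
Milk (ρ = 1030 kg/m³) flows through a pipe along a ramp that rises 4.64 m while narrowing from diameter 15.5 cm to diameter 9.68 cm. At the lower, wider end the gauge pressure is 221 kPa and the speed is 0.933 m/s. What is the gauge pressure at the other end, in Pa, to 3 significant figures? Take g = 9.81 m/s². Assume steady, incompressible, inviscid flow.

P₂ ≈ 172000 Pa

The volume flow rate is constant, so v₂ = (A₁/A₂)v₁ = (189/73.6)·0.933 = 2.39 m/s.
Energy conservation along the streamline gives P₂ = P₁ − ½ρ(v₂² − v₁²) − ρg(h₂ − h₁).
P₂ = 221000 + ½·1030·(0.933² − 2.39²) − 1030·9.81·(+4.64) = 221000 + (-2500) − (46900) = 172000 Pa.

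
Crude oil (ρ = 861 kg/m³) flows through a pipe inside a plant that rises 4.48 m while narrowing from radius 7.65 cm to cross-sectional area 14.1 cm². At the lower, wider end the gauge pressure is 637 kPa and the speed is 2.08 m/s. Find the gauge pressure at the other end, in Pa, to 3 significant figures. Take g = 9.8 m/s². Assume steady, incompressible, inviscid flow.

Continuity gives A₁v₁ = A₂v₂, so v₂ = (184 cm²)/(14.1 cm²) × 2.08 m/s = 27.1 m/s.
Bernoulli: P₁ + ½ρv₁² + ρg h₁ = P₂ + ½ρv₂² + ρg h₂, so P₂ = P₁ + ½ρ(v₁² − v₂²) − ρg(h₂ − h₁).
P₂ = 637000 + ½·861·(2.08² − 27.1²) − 861·9.8·(+4.48) = 637000 + (-315000) − (37800) = 284000 Pa.

P₂ ≈ 284000 Pa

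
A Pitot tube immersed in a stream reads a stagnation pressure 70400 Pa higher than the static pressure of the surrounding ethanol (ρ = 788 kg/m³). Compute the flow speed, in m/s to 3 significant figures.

At the stagnation point the flow is brought to rest, so Bernoulli gives P_stag − P_static = ½ρv².
v = √(2ΔP/ρ) = √(2·70400/788) = 13.4 m/s.

v = 13.4 m/s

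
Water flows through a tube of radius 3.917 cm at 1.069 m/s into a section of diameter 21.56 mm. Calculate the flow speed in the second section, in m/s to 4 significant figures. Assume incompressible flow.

Mass conservation (A₁v₁ = A₂v₂) gives v₂ = 1.069 × 48.20/3.651 = 14.11 m/s.

v₂ ≈ 14.11 m/s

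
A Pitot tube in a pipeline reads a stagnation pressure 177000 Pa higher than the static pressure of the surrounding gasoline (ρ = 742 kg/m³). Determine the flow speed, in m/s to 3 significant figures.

Bernoulli between the free stream and the stagnation point: ½ρv² = P_stag − P_static.
v = √(2ΔP/ρ) = √(2·177000/742) = 21.8 m/s.

21.8 m/s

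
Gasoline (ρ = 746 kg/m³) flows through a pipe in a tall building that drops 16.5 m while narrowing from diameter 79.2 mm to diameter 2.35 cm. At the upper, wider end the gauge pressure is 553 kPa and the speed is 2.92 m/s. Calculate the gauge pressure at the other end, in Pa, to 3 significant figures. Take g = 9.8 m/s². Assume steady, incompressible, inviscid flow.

P₂ = 267000 Pa

Mass conservation (A₁v₁ = A₂v₂) gives v₂ = 2.92 × 49.3/4.34 = 33.2 m/s.
Applying Bernoulli between the two ends and solving for P₂: P₂ = P₁ + ½ρ(v₁² − v₂²) − ρgΔh.
P₂ = 553000 + ½·746·(2.92² − 33.2²) − 746·9.8·(−16.5) = 553000 + (-407000) − (-121000) = 267000 Pa.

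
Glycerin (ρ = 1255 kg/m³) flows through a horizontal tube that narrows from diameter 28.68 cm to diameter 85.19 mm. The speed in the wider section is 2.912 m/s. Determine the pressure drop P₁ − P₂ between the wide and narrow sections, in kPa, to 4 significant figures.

678.2 kPa

By continuity, v₂ = v₁·A₁/A₂ = 2.912·(646.0/57.00) = 33.00 m/s.
With no height change, Bernoulli's equation is P₁ + ½ρv₁² = P₂ + ½ρv₂².
P₁ − P₂ = ½·1255·(33.00² − 2.912²) = ½·1255·1081 = 678200 Pa.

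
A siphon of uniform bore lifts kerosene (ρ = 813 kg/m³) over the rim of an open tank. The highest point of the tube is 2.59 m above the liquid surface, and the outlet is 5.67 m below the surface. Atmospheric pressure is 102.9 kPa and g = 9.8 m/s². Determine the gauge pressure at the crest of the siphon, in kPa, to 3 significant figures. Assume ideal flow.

The outlet speed comes from Torricelli: v = √(2g·5.67) = 10.5 m/s.
With constant cross-section the crest speed equals v; applying Bernoulli from the surface up to the crest, P_top = P_atm − ½ρv² − ρg·h_top.
P_top = 102900 − ½·813·10.5² − 813·9.8·2.59 = 37100 Pa. So P_gauge = P_top − P_atm = -65800 Pa.

-65.8 kPa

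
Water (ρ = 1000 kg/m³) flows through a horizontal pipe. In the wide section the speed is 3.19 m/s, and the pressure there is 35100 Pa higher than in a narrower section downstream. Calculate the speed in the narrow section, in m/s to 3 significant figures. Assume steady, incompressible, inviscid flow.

v₂ ≈ 8.97 m/s

With h₁ = h₂, rearranging Bernoulli gives v₂ = √(v₁² + 2ΔP/ρ).
v₂ = √(3.19² + 2·35100/1000) = √(10.2 + 70.2) = 8.97 m/s.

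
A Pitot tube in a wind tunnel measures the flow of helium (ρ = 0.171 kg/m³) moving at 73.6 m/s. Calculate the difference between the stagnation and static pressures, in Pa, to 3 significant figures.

Bernoulli between the free stream and the stagnation point: ½ρv² = P_stag − P_static.
ΔP = ½·0.171·73.6² = 463 Pa.

ΔP ≈ 463 Pa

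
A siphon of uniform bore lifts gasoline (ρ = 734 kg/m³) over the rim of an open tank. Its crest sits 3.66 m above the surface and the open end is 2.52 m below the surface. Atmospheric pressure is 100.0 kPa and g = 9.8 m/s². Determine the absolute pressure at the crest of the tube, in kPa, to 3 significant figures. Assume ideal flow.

P_top = 55.5 kPa

From the surface to the outlet (both open to atmosphere, surface at rest): v = √(2g·h_out) = √(2·9.8·2.52) = 7.03 m/s.
With constant cross-section the crest speed equals v; applying Bernoulli from the surface up to the crest, P_top = P_atm − ½ρv² − ρg·h_top.
P_top = 100000 − ½·734·7.03² − 734·9.8·3.66 = 55500 Pa.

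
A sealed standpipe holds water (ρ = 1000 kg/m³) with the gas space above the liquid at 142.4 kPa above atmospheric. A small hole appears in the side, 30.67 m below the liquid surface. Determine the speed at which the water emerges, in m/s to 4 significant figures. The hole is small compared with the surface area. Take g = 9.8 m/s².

Take point 1 at the surface (v₁ ≈ 0) and point 2 at the hole (at atmospheric pressure). Bernoulli: P₁ + ρg h = P_atm + ½ρv₂².
With P₁ − P_atm = 142400 Pa, v₂ = √(2gh + 2ΔP/ρ) = √(2·9.8·30.67 + 2·142400/1000) = 29.76 m/s.

29.76 m/s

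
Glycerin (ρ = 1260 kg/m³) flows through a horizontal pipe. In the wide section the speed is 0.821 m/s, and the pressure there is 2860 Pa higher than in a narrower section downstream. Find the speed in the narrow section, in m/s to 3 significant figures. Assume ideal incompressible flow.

Along the level pipe P + ½ρv² is conserved, hence v₂² = v₁² + 2(P₁ − P₂)/ρ.
v₂ = √(0.821² + 2·2860/1260) = √(0.674 + 4.54) = 2.28 m/s.

v₂ ≈ 2.28 m/s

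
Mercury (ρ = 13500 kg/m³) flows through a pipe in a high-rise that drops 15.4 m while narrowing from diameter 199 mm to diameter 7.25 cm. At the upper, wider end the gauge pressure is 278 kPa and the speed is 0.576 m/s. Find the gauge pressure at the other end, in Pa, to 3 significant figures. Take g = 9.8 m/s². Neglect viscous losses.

P₂ ≈ 2190000 Pa

By continuity, v₂ = v₁·A₁/A₂ = 0.576·(311/41.3) = 4.34 m/s.
Applying Bernoulli between the two ends and solving for P₂: P₂ = P₁ + ½ρ(v₁² − v₂²) − ρgΔh.
P₂ = 278000 + ½·13500·(0.576² − 4.34²) − 13500·9.8·(−15.4) = 278000 + (-125000) − (-2040000) = 2190000 Pa.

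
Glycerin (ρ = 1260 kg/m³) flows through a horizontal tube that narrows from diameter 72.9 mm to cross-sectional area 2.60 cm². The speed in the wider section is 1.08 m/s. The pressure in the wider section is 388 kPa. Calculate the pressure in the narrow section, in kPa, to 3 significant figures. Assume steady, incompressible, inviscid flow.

P₂ ≈ 199 kPa

By continuity, v₂ = v₁·A₁/A₂ = 1.08·(41.7/2.60) = 17.3 m/s.
Bernoulli (h₁ = h₂): P₁ − P₂ = ½ρ(v₂² − v₁²).
P₂ = P₁ − ½ρ(v₂² − v₁²) = 388000 − ½·1260·(17.3² − 1.08²) = 388000 − 189000 = 199000 Pa.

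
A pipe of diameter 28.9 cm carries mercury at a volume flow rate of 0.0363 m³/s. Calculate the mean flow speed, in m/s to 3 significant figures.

v = 0.553 m/s

Q = 0.0363 m³/s = 0.0363 m³/s.
v = Q/A = 0.0363 / 0.0656 = 0.553 m/s.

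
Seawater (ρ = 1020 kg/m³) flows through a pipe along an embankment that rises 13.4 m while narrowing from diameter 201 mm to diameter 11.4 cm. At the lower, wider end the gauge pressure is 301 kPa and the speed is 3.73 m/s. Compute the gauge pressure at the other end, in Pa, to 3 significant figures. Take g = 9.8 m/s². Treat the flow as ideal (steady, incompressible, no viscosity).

By continuity, v₂ = v₁·A₁/A₂ = 3.73·(317/102) = 11.6 m/s.
Bernoulli: P₁ + ½ρv₁² + ρg h₁ = P₂ + ½ρv₂² + ρg h₂, so P₂ = P₁ + ½ρ(v₁² − v₂²) − ρg(h₂ − h₁).
P₂ = 301000 + ½·1020·(3.73² − 11.6²) − 1020·9.8·(+13.4) = 301000 + (-61500) − (134000) = 106000 Pa.

P₂ ≈ 106000 Pa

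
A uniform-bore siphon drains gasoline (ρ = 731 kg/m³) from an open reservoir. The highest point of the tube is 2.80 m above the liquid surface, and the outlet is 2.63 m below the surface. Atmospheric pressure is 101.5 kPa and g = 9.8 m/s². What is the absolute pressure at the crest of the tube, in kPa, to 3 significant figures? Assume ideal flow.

Bernoulli surface→outlet gives ½v² = g·h_out, so v = √(2·9.8·2.63) = 7.18 m/s.
The bore is uniform, so the speed at the crest is the same v. Bernoulli surface→crest: P_atm = P_top + ½ρv² + ρg·h_top.
P_top = 101500 − ½·731·7.18² − 731·9.8·2.80 = 62600 Pa.

P_top = 62.6 kPa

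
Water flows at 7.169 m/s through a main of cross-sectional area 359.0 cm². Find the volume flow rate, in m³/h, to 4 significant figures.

Q = A·v = 0.03590 m² × 7.169 m/s = 0.2574 m³/s.
Converting: 0.2574 m³/s × 3600 = 926.5 m³/h.

Q ≈ 926.5 m³/h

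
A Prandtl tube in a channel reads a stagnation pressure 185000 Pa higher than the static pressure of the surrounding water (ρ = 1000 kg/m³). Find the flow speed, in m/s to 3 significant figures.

v ≈ 19.2 m/s

Bernoulli between the free stream and the stagnation point: ½ρv² = P_stag − P_static.
v = √(2ΔP/ρ) = √(2·185000/1000) = 19.2 m/s.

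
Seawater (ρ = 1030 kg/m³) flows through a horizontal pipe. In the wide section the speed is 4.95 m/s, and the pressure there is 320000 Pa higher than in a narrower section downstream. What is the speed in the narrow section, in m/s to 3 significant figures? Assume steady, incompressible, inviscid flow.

With h₁ = h₂, rearranging Bernoulli gives v₂ = √(v₁² + 2ΔP/ρ).
v₂ = √(4.95² + 2·320000/1030) = √(24.5 + 621) = 25.4 m/s.

25.4 m/s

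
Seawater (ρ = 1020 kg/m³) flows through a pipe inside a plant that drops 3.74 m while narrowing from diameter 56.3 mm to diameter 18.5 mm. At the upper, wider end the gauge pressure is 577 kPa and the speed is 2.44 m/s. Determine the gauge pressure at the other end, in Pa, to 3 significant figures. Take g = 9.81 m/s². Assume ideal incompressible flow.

357000 Pa

Mass conservation (A₁v₁ = A₂v₂) gives v₂ = 2.44 × 24.9/2.69 = 22.6 m/s.
Energy conservation along the streamline gives P₂ = P₁ − ½ρ(v₂² − v₁²) − ρg(h₂ − h₁).
P₂ = 577000 + ½·1020·(2.44² − 22.6²) − 1020·9.81·(−3.74) = 577000 + (-257000) − (-37400) = 357000 Pa.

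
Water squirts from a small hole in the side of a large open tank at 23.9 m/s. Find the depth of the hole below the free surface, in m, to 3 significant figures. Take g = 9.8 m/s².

29.1 m

Inverting v = √(2gh) gives h = v² / 2g.
h = 23.9²/(2·9.8) = 571/19.60 = 29.1 m.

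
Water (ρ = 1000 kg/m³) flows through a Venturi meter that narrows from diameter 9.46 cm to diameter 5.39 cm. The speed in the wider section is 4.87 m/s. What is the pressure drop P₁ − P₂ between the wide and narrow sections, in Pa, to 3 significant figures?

The volume flow rate is constant, so v₂ = (A₁/A₂)v₁ = (70.3/22.8)·4.87 = 15.0 m/s.
With no height change, Bernoulli's equation is P₁ + ½ρv₁² = P₂ + ½ρv₂².
P₁ − P₂ = ½·1000·(15.0² − 4.87²) = ½·1000·201 = 101000 Pa.

101000 Pa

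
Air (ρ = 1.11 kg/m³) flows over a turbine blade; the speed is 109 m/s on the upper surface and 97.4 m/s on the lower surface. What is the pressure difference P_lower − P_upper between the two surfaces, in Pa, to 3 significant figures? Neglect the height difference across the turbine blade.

1330 Pa

Bernoulli (same height): P_lower − P_upper = ½ρ(v_upper² − v_lower²).
ΔP = ½·1.11·(109² − 97.4²) = 1330 Pa.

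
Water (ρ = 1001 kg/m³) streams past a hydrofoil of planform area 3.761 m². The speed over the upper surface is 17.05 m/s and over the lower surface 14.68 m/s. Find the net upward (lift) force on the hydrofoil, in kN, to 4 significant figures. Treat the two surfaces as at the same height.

With equal heights on the two surfaces, Bernoulli gives P_lower − P_upper = ½ρ(v_upper² − v_lower²).
ΔP = ½·1001·(17.05² − 14.68²) = 37640 Pa.
Lift = ΔP · A = 37640 × 3.761 = 141600 N.

F ≈ 141.6 kN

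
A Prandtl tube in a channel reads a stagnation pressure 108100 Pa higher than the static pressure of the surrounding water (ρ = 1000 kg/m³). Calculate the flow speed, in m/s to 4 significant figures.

At the stagnation point the flow is brought to rest, so Bernoulli gives P_stag − P_static = ½ρv².
v = √(2ΔP/ρ) = √(2·108100/1000) = 14.70 m/s.

14.70 m/s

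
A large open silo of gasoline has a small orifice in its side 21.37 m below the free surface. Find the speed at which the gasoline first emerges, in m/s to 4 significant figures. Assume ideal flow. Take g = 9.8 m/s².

v = 20.47 m/s

Torricelli's result v = √(2gh) gives v = √(2·9.8·21.37) = 20.47 m/s.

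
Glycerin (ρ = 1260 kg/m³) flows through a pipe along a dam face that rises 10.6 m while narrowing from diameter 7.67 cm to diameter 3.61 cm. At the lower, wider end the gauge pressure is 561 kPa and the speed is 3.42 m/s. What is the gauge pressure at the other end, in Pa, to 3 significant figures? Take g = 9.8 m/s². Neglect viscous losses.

Mass conservation (A₁v₁ = A₂v₂) gives v₂ = 3.42 × 46.2/10.2 = 15.4 m/s.
Applying Bernoulli between the two ends and solving for P₂: P₂ = P₁ + ½ρ(v₁² − v₂²) − ρgΔh.
P₂ = 561000 + ½·1260·(3.42² − 15.4²) − 1260·9.8·(+10.6) = 561000 + (-143000) − (131000) = 287000 Pa.

P₂ = 287000 Pa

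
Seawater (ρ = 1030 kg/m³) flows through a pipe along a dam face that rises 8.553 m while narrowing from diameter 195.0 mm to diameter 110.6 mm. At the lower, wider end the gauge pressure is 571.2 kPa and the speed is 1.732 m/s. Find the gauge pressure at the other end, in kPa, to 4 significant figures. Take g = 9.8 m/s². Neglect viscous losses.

Continuity gives A₁v₁ = A₂v₂, so v₂ = (298.6 cm²)/(96.07 cm²) × 1.732 m/s = 5.384 m/s.
Bernoulli: P₁ + ½ρv₁² + ρg h₁ = P₂ + ½ρv₂² + ρg h₂, so P₂ = P₁ + ½ρ(v₁² − v₂²) − ρg(h₂ − h₁).
P₂ = 571200 + ½·1030·(1.732² − 5.384²) − 1030·9.8·(+8.553) = 571200 + (-13380) − (86330) = 471500 Pa.

P₂ ≈ 471.5 kPa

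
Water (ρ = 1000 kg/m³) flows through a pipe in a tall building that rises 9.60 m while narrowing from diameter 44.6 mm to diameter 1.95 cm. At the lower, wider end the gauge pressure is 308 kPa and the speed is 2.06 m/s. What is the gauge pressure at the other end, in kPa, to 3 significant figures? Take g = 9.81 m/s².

Continuity gives A₁v₁ = A₂v₂, so v₂ = (15.6 cm²)/(2.99 cm²) × 2.06 m/s = 10.8 m/s.
Bernoulli: P₁ + ½ρv₁² + ρg h₁ = P₂ + ½ρv₂² + ρg h₂, so P₂ = P₁ + ½ρ(v₁² − v₂²) − ρg(h₂ − h₁).
P₂ = 308000 + ½·1000·(2.06² − 10.8²) − 1000·9.81·(+9.60) = 308000 + (-55900) − (94200) = 158000 Pa.

158 kPa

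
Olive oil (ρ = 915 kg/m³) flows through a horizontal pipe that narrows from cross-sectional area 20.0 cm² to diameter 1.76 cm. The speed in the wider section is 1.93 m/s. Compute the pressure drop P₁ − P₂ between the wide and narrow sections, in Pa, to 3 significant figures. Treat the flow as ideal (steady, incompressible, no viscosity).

ΔP ≈ 113000 Pa

By continuity, v₂ = v₁·A₁/A₂ = 1.93·(20.0/2.43) = 15.9 m/s.
The pipe is horizontal, so Bernoulli reduces to P₁ + ½ρv₁² = P₂ + ½ρv₂².
P₁ − P₂ = ½·915·(15.9² − 1.93²) = ½·915·248 = 113000 Pa.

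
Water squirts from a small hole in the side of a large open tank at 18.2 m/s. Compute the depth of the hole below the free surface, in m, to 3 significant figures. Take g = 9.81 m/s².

h ≈ 16.9 m

For a small hole in a large open tank, ½v² = gh, giving h = v²/(2g).
h = 18.2²/(2·9.81) = 331/19.62 = 16.9 m.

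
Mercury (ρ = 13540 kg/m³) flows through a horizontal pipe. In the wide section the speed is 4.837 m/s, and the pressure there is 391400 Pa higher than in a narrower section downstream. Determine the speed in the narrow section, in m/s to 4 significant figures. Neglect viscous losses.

Horizontal Bernoulli: P₁ + ½ρv₁² = P₂ + ½ρv₂², so v₂² = v₁² + 2(P₁ − P₂)/ρ.
v₂ = √(4.837² + 2·391400/13540) = √(23.40 + 57.81) = 9.012 m/s.

v₂ ≈ 9.012 m/s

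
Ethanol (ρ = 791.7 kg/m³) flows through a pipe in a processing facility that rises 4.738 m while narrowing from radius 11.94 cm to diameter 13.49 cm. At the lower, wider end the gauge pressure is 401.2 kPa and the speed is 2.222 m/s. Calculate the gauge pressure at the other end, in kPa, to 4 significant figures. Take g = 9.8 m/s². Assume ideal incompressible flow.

By continuity, v₂ = v₁·A₁/A₂ = 2.222·(447.9/142.9) = 6.963 m/s.
Energy conservation along the streamline gives P₂ = P₁ − ½ρ(v₂² − v₁²) − ρg(h₂ − h₁).
P₂ = 401200 + ½·791.7·(2.222² − 6.963²) − 791.7·9.8·(+4.738) = 401200 + (-17240) − (36760) = 347200 Pa.

P₂ ≈ 347.2 kPa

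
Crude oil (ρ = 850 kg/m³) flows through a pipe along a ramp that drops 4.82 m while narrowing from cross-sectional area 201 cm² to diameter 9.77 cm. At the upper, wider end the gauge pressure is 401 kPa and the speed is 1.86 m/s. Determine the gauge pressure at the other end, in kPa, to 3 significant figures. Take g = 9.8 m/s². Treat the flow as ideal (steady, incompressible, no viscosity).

Mass conservation (A₁v₁ = A₂v₂) gives v₂ = 1.86 × 201/75.0 = 4.99 m/s.
Applying Bernoulli between the two ends and solving for P₂: P₂ = P₁ + ½ρ(v₁² − v₂²) − ρgΔh.
P₂ = 401000 + ½·850·(1.86² − 4.99²) − 850·9.8·(−4.82) = 401000 + (-9100) − (-40200) = 432000 Pa.

432 kPa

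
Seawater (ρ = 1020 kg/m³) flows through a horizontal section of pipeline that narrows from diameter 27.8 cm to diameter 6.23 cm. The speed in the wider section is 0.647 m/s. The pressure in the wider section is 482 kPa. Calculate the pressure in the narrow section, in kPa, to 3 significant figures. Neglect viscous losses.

Mass conservation (A₁v₁ = A₂v₂) gives v₂ = 0.647 × 607/30.5 = 12.9 m/s.
Bernoulli (h₁ = h₂): P₁ − P₂ = ½ρ(v₂² − v₁²).
P₂ = P₁ − ½ρ(v₂² − v₁²) = 482000 − ½·1020·(12.9² − 0.647²) = 482000 − 84400 = 398000 Pa.

P₂ ≈ 398 kPa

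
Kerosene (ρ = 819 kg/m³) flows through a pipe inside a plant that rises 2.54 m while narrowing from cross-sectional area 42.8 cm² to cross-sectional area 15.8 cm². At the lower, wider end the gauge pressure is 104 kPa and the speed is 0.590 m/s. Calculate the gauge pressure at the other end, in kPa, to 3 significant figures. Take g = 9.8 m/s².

P₂ = 82.7 kPa

The volume flow rate is constant, so v₂ = (A₁/A₂)v₁ = (42.8/15.8)·0.590 = 1.60 m/s.
Bernoulli: P₁ + ½ρv₁² + ρg h₁ = P₂ + ½ρv₂² + ρg h₂, so P₂ = P₁ + ½ρ(v₁² − v₂²) − ρg(h₂ − h₁).
P₂ = 104000 + ½·819·(0.590² − 1.60²) − 819·9.8·(+2.54) = 104000 + (-903) − (20400) = 82700 Pa.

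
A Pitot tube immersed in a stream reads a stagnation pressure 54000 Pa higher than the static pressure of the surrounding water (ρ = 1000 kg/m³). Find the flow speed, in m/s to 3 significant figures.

v = 10.4 m/s

The dynamic pressure equals the rise in static pressure at the stagnation point: ΔP = ½ρv².
v = √(2ΔP/ρ) = √(2·54000/1000) = 10.4 m/s.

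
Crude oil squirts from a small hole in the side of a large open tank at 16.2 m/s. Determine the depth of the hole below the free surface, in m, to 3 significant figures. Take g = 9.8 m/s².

Torricelli: v = √(2gh), so h = v²/(2g).
h = 16.2²/(2·9.8) = 262/19.60 = 13.4 m.

h ≈ 13.4 m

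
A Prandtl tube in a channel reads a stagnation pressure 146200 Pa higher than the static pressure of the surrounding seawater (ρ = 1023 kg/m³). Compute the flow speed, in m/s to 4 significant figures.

At the stagnation point the flow is brought to rest, so Bernoulli gives P_stag − P_static = ½ρv².
v = √(2ΔP/ρ) = √(2·146200/1023) = 16.91 m/s.

v = 16.91 m/s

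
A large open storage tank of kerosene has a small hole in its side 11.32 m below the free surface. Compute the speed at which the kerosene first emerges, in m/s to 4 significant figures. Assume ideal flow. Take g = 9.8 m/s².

v = 14.90 m/s

The surface is effectively still and both ends are open, so ½v² = gh and v = √(2·9.8·11.32) = 14.90 m/s.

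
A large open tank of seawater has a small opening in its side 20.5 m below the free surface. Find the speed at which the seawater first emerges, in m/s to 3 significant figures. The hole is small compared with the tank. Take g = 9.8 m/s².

v = 20.0 m/s

Torricelli's result v = √(2gh) gives v = √(2·9.8·20.5) = 20.0 m/s.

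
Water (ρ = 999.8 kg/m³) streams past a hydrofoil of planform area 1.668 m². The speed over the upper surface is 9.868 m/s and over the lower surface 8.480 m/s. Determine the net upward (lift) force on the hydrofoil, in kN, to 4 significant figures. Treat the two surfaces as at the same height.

With equal heights on the two surfaces, Bernoulli gives P_lower − P_upper = ½ρ(v_upper² − v_lower²).
ΔP = ½·999.8·(9.868² − 8.480²) = 12730 Pa.
Lift = ΔP · A = 12730 × 1.668 = 21240 N.

F ≈ 21.24 kN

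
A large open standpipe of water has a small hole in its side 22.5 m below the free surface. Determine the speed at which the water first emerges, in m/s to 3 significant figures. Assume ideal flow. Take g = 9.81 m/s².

Bernoulli from surface to hole (P equal, v_surface ≈ 0): v = √(2gh) = √(2×9.81×22.5) = 21.0 m/s.

v = 21.0 m/s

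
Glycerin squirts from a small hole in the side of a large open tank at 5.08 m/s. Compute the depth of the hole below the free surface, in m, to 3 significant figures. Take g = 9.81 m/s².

Torricelli: v = √(2gh), so h = v²/(2g).
h = 5.08²/(2·9.81) = 25.8/19.62 = 1.32 m.

h ≈ 1.32 m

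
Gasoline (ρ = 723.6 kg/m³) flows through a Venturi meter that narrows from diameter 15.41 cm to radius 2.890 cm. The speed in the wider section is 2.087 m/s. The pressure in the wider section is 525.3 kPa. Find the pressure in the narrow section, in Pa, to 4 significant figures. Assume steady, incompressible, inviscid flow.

Mass conservation (A₁v₁ = A₂v₂) gives v₂ = 2.087 × 186.5/26.24 = 14.83 m/s.
With no height change, Bernoulli's equation is P₁ + ½ρv₁² = P₂ + ½ρv₂².
P₂ = P₁ − ½ρ(v₂² − v₁²) = 525300 − ½·723.6·(14.83² − 2.087²) = 525300 − 78040 = 447300 Pa.

P₂ ≈ 447300 Pa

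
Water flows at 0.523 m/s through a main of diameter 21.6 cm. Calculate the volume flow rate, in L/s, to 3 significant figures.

Q ≈ 19.2 L/s

Q = A·v = 0.0366 m² × 0.523 m/s = 0.0192 m³/s.
Converting: 0.0192 m³/s × 1000 = 19.2 L/s.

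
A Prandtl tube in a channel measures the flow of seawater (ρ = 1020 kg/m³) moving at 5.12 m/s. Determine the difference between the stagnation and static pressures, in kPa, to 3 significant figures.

ΔP = 13.4 kPa

The dynamic pressure equals the rise in static pressure at the stagnation point: ΔP = ½ρv².
ΔP = ½·1020·5.12² = 13400 Pa.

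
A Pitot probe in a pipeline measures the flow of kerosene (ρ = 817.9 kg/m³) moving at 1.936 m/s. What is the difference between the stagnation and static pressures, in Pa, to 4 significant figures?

ΔP ≈ 1533 Pa

Bernoulli between the free stream and the stagnation point: ½ρv² = P_stag − P_static.
ΔP = ½·817.9·1.936² = 1533 Pa.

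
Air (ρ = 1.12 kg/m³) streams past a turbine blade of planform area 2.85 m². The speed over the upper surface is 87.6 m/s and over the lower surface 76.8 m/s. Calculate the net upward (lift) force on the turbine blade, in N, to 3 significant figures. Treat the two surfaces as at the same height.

With equal heights on the two surfaces, Bernoulli gives P_lower − P_upper = ½ρ(v_upper² − v_lower²).
ΔP = ½·1.12·(87.6² − 76.8²) = 994 Pa.
Lift = ΔP · A = 994 × 2.85 = 2830 N.

F = 2830 N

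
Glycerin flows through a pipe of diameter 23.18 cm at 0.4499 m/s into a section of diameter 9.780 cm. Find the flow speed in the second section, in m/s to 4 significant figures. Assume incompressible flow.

v₂ = 2.527 m/s

Mass conservation (A₁v₁ = A₂v₂) gives v₂ = 0.4499 × 422.0/75.12 = 2.527 m/s.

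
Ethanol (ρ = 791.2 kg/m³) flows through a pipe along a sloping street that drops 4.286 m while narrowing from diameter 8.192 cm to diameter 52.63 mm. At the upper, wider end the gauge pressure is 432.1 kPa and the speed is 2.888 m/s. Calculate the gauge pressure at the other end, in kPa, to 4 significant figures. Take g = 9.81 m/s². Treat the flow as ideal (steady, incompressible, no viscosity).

449.3 kPa

By continuity, v₂ = v₁·A₁/A₂ = 2.888·(52.71/21.75) = 6.997 m/s.
Applying Bernoulli between the two ends and solving for P₂: P₂ = P₁ + ½ρ(v₁² − v₂²) − ρgΔh.
P₂ = 432100 + ½·791.2·(2.888² − 6.997²) − 791.2·9.81·(−4.286) = 432100 + (-16070) − (-33270) = 449300 Pa.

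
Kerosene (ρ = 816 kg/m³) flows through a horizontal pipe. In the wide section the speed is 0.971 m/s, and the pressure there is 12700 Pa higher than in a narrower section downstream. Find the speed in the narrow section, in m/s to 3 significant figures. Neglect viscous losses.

Horizontal Bernoulli: P₁ + ½ρv₁² = P₂ + ½ρv₂², so v₂² = v₁² + 2(P₁ − P₂)/ρ.
v₂ = √(0.971² + 2·12700/816) = √(0.943 + 31.1) = 5.66 m/s.

v₂ ≈ 5.66 m/s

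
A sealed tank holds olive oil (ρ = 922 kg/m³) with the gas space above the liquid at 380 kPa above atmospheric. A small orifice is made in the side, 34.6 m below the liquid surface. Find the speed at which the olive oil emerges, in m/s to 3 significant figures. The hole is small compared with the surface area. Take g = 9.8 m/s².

v = 38.8 m/s

Take point 1 at the surface (v₁ ≈ 0) and point 2 at the hole (at atmospheric pressure). Bernoulli: P₁ + ρg h = P_atm + ½ρv₂².
With P₁ − P_atm = 380000 Pa, v₂ = √(2gh + 2ΔP/ρ) = √(2·9.8·34.6 + 2·380000/922) = 38.8 m/s.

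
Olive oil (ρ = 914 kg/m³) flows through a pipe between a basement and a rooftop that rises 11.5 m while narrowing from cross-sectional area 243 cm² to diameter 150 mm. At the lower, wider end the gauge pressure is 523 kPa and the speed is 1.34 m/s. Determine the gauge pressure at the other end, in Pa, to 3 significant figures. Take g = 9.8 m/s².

By continuity, v₂ = v₁·A₁/A₂ = 1.34·(243/177) = 1.84 m/s.
Applying Bernoulli between the two ends and solving for P₂: P₂ = P₁ + ½ρ(v₁² − v₂²) − ρgΔh.
P₂ = 523000 + ½·914·(1.34² − 1.84²) − 914·9.8·(+11.5) = 523000 + (-731) − (103000) = 419000 Pa.

P₂ ≈ 419000 Pa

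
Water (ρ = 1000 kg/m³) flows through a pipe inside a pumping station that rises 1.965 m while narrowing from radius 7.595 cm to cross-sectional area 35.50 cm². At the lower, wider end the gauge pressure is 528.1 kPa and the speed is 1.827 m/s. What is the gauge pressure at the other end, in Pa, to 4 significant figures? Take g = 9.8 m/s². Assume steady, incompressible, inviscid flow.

The volume flow rate is constant, so v₂ = (A₁/A₂)v₁ = (181.2/35.50)·1.827 = 9.326 m/s.
Energy conservation along the streamline gives P₂ = P₁ − ½ρ(v₂² − v₁²) − ρg(h₂ − h₁).
P₂ = 528100 + ½·1000·(1.827² − 9.326²) − 1000·9.8·(+1.965) = 528100 + (-41820) − (19260) = 467000 Pa.

P₂ = 467000 Pa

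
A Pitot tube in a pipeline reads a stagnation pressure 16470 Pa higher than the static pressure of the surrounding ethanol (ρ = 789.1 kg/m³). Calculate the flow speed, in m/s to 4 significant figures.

Bernoulli between the free stream and the stagnation point: ½ρv² = P_stag − P_static.
v = √(2ΔP/ρ) = √(2·16470/789.1) = 6.461 m/s.

v ≈ 6.461 m/s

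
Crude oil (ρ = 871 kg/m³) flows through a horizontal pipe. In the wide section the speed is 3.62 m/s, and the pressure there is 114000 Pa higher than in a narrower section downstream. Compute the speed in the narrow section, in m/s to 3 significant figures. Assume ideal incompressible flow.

v₂ ≈ 16.6 m/s

Along the level pipe P + ½ρv² is conserved, hence v₂² = v₁² + 2(P₁ − P₂)/ρ.
v₂ = √(3.62² + 2·114000/871) = √(13.1 + 262) = 16.6 m/s.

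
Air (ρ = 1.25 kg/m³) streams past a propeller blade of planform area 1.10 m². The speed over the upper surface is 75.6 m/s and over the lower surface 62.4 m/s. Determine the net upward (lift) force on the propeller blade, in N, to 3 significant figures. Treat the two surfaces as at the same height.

1250 N

With equal heights on the two surfaces, Bernoulli gives P_lower − P_upper = ½ρ(v_upper² − v_lower²).
ΔP = ½·1.25·(75.6² − 62.4²) = 1140 Pa.
Lift = ΔP · A = 1140 × 1.10 = 1250 N.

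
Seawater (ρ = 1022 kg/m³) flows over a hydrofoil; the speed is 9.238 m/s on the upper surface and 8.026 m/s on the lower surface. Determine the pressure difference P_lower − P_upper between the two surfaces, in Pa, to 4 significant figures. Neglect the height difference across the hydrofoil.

Bernoulli (same height): P_lower − P_upper = ½ρ(v_upper² − v_lower²).
ΔP = ½·1022·(9.238² − 8.026²) = 10690 Pa.

ΔP = 10690 Pa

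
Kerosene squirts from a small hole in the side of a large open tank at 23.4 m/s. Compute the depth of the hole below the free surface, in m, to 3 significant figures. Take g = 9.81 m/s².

h ≈ 27.9 m

Inverting v = √(2gh) gives h = v² / 2g.
h = 23.4²/(2·9.81) = 548/19.62 = 27.9 m.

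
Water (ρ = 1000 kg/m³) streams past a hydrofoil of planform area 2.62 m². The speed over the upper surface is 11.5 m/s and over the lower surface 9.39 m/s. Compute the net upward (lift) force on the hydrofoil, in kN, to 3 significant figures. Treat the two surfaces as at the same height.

From P + ½ρv² = const at equal height, P_low − P_up = ½ρ(v_up² − v_low²).
ΔP = ½·1000·(11.5² − 9.39²) = 22000 Pa.
Lift = ΔP · A = 22000 × 2.62 = 57700 N.

F ≈ 57.7 kN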